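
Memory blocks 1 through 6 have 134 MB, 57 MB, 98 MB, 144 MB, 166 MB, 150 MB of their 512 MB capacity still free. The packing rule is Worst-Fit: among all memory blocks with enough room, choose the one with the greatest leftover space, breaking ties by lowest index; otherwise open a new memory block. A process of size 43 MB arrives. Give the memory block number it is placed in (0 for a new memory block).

Memory blocks with room: memory block 1 (134 MB), memory block 2 (57 MB), memory block 3 (98 MB), memory block 4 (144 MB), memory block 5 (166 MB), memory block 6 (150 MB).
Most room is memory block 5 with 166 MB free.

5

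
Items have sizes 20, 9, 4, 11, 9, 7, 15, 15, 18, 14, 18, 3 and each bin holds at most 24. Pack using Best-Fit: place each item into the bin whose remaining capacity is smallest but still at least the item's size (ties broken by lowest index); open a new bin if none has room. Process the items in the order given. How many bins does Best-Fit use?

bin 1: place 20, 4 left
bin 2: place 9, 15 left
bin 1: place 4, 0 left
bin 2: place 11, 4 left
bin 3: place 9, 15 left
bin 3: place 7, 8 left
bin 4: place 15, 9 left
bin 5: place 15, 9 left
bin 6: place 18, 6 left
bin 7: place 14, 10 left
bin 8: place 18, 6 left
bin 2: place 3, 1 left

8 bins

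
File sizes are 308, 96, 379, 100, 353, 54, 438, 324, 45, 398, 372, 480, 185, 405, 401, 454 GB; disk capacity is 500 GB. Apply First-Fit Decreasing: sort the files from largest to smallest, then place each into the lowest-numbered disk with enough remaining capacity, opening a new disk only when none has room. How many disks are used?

11

Sorted descending: 480, 454, 438, 405, 401, 398, 379, 372, 353, 324, 308, 185, 100, 96, 54, 45.
Put 480 GB in disk 1; 20 GB remain.
Put 454 GB in disk 2; 46 GB remain.
Put 438 GB in disk 3; 62 GB remain.
Put 405 GB in disk 4; 95 GB remain.
Put 401 GB in disk 5; 99 GB remain.
Put 398 GB in disk 6; 102 GB remain.
Put 379 GB in disk 7; 121 GB remain.
Put 372 GB in disk 8; 128 GB remain.
Put 353 GB in disk 9; 147 GB remain.
Put 324 GB in disk 10; 176 GB remain.
Put 308 GB in disk 11; 192 GB remain.
Put 185 GB in disk 11; 7 GB remain.
Put 100 GB in disk 6; 2 GB remain.
Put 96 GB in disk 5; 3 GB remain.
Put 54 GB in disk 3; 8 GB remain.
Put 45 GB in disk 2; 1 GB remain.
Final disks: [480] [454,45] [438,54] [405] [401,96] [398,100] [379] [372] [353] [324] [308,185].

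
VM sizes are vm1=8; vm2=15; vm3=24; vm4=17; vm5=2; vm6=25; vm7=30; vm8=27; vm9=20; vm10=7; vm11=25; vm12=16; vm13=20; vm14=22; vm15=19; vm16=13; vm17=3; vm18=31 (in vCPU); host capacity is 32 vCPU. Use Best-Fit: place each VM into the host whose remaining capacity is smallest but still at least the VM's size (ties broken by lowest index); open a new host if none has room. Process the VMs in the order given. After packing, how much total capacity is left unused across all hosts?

vm1 (8 vCPU) → host 1 (remaining 24 vCPU)
vm2 (15 vCPU) → host 1 (remaining 9 vCPU)
vm3 (24 vCPU) → host 2 (remaining 8 vCPU)
vm4 (17 vCPU) → host 3 (remaining 15 vCPU)
vm5 (2 vCPU) → host 2 (remaining 6 vCPU)
vm6 (25 vCPU) → host 4 (remaining 7 vCPU)
vm7 (30 vCPU) → host 5 (remaining 2 vCPU)
vm8 (27 vCPU) → host 6 (remaining 5 vCPU)
vm9 (20 vCPU) → host 7 (remaining 12 vCPU)
vm10 (7 vCPU) → host 4 (remaining 0 vCPU)
vm11 (25 vCPU) → host 8 (remaining 7 vCPU)
vm12 (16 vCPU) → host 9 (remaining 16 vCPU)
vm13 (20 vCPU) → host 10 (remaining 12 vCPU)
vm14 (22 vCPU) → host 11 (remaining 10 vCPU)
vm15 (19 vCPU) → host 12 (remaining 13 vCPU)
vm16 (13 vCPU) → host 12 (remaining 0 vCPU)
vm17 (3 vCPU) → host 6 (remaining 2 vCPU)
vm18 (31 vCPU) → host 13 (remaining 1 vCPU)
13 hosts × 32 vCPU = 416 vCPU; used 324 vCPU; unused 92 vCPU.

92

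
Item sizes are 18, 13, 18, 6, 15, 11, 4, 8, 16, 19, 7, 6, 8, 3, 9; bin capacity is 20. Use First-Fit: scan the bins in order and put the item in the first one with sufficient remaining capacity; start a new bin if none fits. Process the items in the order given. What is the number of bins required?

9 bins

Put 18 in bin 1; 2 remain.
Put 13 in bin 2; 7 remain.
Put 18 in bin 3; 2 remain.
Put 6 in bin 2; 1 remain.
Put 15 in bin 4; 5 remain.
Put 11 in bin 5; 9 remain.
Put 4 in bin 4; 1 remain.
Put 8 in bin 5; 1 remain.
Put 16 in bin 6; 4 remain.
Put 19 in bin 7; 1 remain.
Put 7 in bin 8; 13 remain.
Put 6 in bin 8; 7 remain.
Put 8 in bin 9; 12 remain.
Put 3 in bin 6; 1 remain.
Put 9 in bin 9; 3 remain.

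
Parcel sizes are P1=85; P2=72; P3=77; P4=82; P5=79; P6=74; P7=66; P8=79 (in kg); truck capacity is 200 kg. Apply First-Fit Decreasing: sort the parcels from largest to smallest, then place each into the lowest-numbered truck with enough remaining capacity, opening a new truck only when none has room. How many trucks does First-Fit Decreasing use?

4

Sorted descending: 85, 82, 79, 79, 77, 74, 72, 66.
Put 85 kg in truck 1; 115 kg remain.
Put 82 kg in truck 1; 33 kg remain.
Put 79 kg in truck 2; 121 kg remain.
Put 79 kg in truck 2; 42 kg remain.
Put 77 kg in truck 3; 123 kg remain.
Put 74 kg in truck 3; 49 kg remain.
Put 72 kg in truck 4; 128 kg remain.
Put 66 kg in truck 4; 62 kg remain.
Final trucks: [85,82] [79,79] [77,74] [72,66].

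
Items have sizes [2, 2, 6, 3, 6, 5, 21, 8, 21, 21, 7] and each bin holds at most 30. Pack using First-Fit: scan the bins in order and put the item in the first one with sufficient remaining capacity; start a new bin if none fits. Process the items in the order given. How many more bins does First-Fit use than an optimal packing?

First-Fit: [2,2,6,3,6,5] [21,8] [21,7] [21] → 4 bins.
Total size 102; any packing needs at least ⌈102/30⌉ = 4 bins.
So 4 is already optimal.

0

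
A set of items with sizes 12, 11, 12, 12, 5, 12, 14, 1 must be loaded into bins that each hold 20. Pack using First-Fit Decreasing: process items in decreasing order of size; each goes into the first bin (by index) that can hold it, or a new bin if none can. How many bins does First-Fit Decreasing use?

Sorted descending: 14, 12, 12, 12, 12, 11, 5, 1.
bin 1: place 14, 6 left
bin 2: place 12, 8 left
bin 3: place 12, 8 left
bin 4: place 12, 8 left
bin 5: place 12, 8 left
bin 6: place 11, 9 left
bin 1: place 5, 1 left
bin 1: place 1, 0 left
Final bins: [14,5,1] [12] [12] [12] [12] [11].

6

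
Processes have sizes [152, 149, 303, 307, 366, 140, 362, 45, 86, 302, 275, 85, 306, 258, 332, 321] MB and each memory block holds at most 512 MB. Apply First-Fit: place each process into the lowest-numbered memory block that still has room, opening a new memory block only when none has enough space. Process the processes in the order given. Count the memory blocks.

11

memory block 1: place 152 MB, 360 MB left
memory block 1: place 149 MB, 211 MB left
memory block 2: place 303 MB, 209 MB left
memory block 3: place 307 MB, 205 MB left
memory block 4: place 366 MB, 146 MB left
memory block 1: place 140 MB, 71 MB left
memory block 5: place 362 MB, 150 MB left
memory block 1: place 45 MB, 26 MB left
memory block 2: place 86 MB, 123 MB left
memory block 6: place 302 MB, 210 MB left
memory block 7: place 275 MB, 237 MB left
memory block 2: place 85 MB, 38 MB left
memory block 8: place 306 MB, 206 MB left
memory block 9: place 258 MB, 254 MB left
memory block 10: place 332 MB, 180 MB left
memory block 11: place 321 MB, 191 MB left
Final memory blocks: [152,149,140,45] [303,86,85] [307] [366] [362] [302] [275] [306] [258] [332] [321].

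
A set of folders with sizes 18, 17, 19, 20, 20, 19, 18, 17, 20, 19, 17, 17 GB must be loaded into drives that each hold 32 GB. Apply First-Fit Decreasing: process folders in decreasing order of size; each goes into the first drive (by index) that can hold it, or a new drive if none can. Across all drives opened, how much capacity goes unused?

163

Sorted descending: 20, 20, 20, 19, 19, 19, 18, 18, 17, 17, 17, 17.
20 GB → drive 1 (remaining 12 GB)
20 GB → drive 2 (remaining 12 GB)
20 GB → drive 3 (remaining 12 GB)
19 GB → drive 4 (remaining 13 GB)
19 GB → drive 5 (remaining 13 GB)
19 GB → drive 6 (remaining 13 GB)
18 GB → drive 7 (remaining 14 GB)
18 GB → drive 8 (remaining 14 GB)
17 GB → drive 9 (remaining 15 GB)
17 GB → drive 10 (remaining 15 GB)
17 GB → drive 11 (remaining 15 GB)
17 GB → drive 12 (remaining 15 GB)
12 drives × 32 GB = 384 GB; used 221 GB; unused 163 GB.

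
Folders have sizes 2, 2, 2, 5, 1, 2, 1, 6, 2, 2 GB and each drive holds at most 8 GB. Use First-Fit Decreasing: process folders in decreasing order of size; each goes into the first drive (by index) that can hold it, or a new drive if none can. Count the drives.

4

Sorted descending: 6, 5, 2, 2, 2, 2, 2, 2, 1, 1.
6 GB → drive 1 (remaining 2 GB)
5 GB → drive 2 (remaining 3 GB)
2 GB → drive 1 (remaining 0 GB)
2 GB → drive 2 (remaining 1 GB)
2 GB → drive 3 (remaining 6 GB)
2 GB → drive 3 (remaining 4 GB)
2 GB → drive 3 (remaining 2 GB)
2 GB → drive 3 (remaining 0 GB)
1 GB → drive 2 (remaining 0 GB)
1 GB → drive 4 (remaining 7 GB)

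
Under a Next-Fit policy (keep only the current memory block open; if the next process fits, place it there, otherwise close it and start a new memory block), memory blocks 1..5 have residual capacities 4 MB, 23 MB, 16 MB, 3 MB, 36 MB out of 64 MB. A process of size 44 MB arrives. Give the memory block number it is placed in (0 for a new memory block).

Next-Fit only looks at memory block 5, which has 36 MB free.
44 MB does not fit, so a new memory block is opened.

0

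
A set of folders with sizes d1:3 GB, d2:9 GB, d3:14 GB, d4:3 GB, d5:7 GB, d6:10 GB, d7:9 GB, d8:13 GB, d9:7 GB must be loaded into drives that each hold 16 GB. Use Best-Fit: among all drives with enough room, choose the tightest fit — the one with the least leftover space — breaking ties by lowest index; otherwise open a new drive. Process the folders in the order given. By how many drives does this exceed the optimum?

1

Best-Fit: [3,9,3] [14] [7,9] [10] [13] [7] → 6 drives.
Total size 75 GB; any packing needs at least ⌈75/16⌉ = 5 drives.
An optimal packing achieves that bound: [14] [13,3] [10,3] [9,7] [9,7] → 5 drives.
Excess: 6 − 5 = 1.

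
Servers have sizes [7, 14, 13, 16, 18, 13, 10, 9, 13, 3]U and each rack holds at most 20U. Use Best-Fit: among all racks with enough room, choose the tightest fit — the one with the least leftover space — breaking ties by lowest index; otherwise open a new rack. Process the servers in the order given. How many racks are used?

7

rack 1: place 7U, 13U left
rack 2: place 14U, 6U left
rack 1: place 13U, 0U left
rack 3: place 16U, 4U left
rack 4: place 18U, 2U left
rack 5: place 13U, 7U left
rack 6: place 10U, 10U left
rack 6: place 9U, 1U left
rack 7: place 13U, 7U left
rack 3: place 3U, 1U left
Final racks: [7,13] [14] [16,3] [18] [13] [10,9] [13].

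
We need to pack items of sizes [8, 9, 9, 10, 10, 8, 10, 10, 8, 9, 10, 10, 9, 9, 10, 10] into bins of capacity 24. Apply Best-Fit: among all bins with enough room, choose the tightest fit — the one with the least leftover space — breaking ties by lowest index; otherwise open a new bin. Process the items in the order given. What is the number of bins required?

Put 8 in bin 1; 16 remain.
Put 9 in bin 1; 7 remain.
Put 9 in bin 2; 15 remain.
Put 10 in bin 2; 5 remain.
Put 10 in bin 3; 14 remain.
Put 8 in bin 3; 6 remain.
Put 10 in bin 4; 14 remain.
Put 10 in bin 4; 4 remain.
Put 8 in bin 5; 16 remain.
Put 9 in bin 5; 7 remain.
Put 10 in bin 6; 14 remain.
Put 10 in bin 6; 4 remain.
Put 9 in bin 7; 15 remain.
Put 9 in bin 7; 6 remain.
Put 10 in bin 8; 14 remain.
Put 10 in bin 8; 4 remain.
Final bins: [8,9] [9,10] [10,8] [10,10] [8,9] [10,10] [9,9] [10,10].

8 bins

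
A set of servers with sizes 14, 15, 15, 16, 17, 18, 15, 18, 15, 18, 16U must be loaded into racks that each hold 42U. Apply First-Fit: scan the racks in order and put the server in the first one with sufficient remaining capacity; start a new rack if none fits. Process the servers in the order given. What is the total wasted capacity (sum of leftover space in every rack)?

75

rack 1: place 14U, 28U left
rack 1: place 15U, 13U left
rack 2: place 15U, 27U left
rack 2: place 16U, 11U left
rack 3: place 17U, 25U left
rack 3: place 18U, 7U left
rack 4: place 15U, 27U left
rack 4: place 18U, 9U left
rack 5: place 15U, 27U left
rack 5: place 18U, 9U left
rack 6: place 16U, 26U left
6 racks × 42U = 252U; used 177U; unused 75U.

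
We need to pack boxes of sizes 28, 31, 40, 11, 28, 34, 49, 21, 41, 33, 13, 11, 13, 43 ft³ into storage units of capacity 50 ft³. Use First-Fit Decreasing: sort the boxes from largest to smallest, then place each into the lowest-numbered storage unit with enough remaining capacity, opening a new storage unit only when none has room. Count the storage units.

Sorted descending: 49, 43, 41, 40, 34, 33, 31, 28, 28, 21, 13, 13, 11, 11.
49 ft³ → storage unit 1 (remaining 1 ft³)
43 ft³ → storage unit 2 (remaining 7 ft³)
41 ft³ → storage unit 3 (remaining 9 ft³)
40 ft³ → storage unit 4 (remaining 10 ft³)
34 ft³ → storage unit 5 (remaining 16 ft³)
33 ft³ → storage unit 6 (remaining 17 ft³)
31 ft³ → storage unit 7 (remaining 19 ft³)
28 ft³ → storage unit 8 (remaining 22 ft³)
28 ft³ → storage unit 9 (remaining 22 ft³)
21 ft³ → storage unit 8 (remaining 1 ft³)
13 ft³ → storage unit 5 (remaining 3 ft³)
13 ft³ → storage unit 6 (remaining 4 ft³)
11 ft³ → storage unit 7 (remaining 8 ft³)
11 ft³ → storage unit 9 (remaining 11 ft³)
Final storage units: [49] [43] [41] [40] [34,13] [33,13] [31,11] [28,21] [28,11].

9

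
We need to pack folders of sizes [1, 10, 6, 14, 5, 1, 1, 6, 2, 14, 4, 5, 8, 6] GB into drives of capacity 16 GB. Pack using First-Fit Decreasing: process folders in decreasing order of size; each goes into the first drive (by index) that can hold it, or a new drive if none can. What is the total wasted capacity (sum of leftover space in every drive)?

Sorted descending: 14, 14, 10, 8, 6, 6, 6, 5, 5, 4, 2, 1, 1, 1.
14 GB → drive 1 (remaining 2 GB)
14 GB → drive 2 (remaining 2 GB)
10 GB → drive 3 (remaining 6 GB)
8 GB → drive 4 (remaining 8 GB)
6 GB → drive 3 (remaining 0 GB)
6 GB → drive 4 (remaining 2 GB)
6 GB → drive 5 (remaining 10 GB)
5 GB → drive 5 (remaining 5 GB)
5 GB → drive 5 (remaining 0 GB)
4 GB → drive 6 (remaining 12 GB)
2 GB → drive 1 (remaining 0 GB)
1 GB → drive 2 (remaining 1 GB)
1 GB → drive 2 (remaining 0 GB)
1 GB → drive 4 (remaining 1 GB)
6 drives × 16 GB = 96 GB; used 83 GB; unused 13 GB.

13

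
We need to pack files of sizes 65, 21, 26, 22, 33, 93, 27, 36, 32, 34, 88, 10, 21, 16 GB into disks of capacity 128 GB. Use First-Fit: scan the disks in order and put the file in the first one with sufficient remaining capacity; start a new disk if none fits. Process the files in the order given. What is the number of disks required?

65 GB → disk 1 (remaining 63 GB)
21 GB → disk 1 (remaining 42 GB)
26 GB → disk 1 (remaining 16 GB)
22 GB → disk 2 (remaining 106 GB)
33 GB → disk 2 (remaining 73 GB)
93 GB → disk 3 (remaining 35 GB)
27 GB → disk 2 (remaining 46 GB)
36 GB → disk 2 (remaining 10 GB)
32 GB → disk 3 (remaining 3 GB)
34 GB → disk 4 (remaining 94 GB)
88 GB → disk 4 (remaining 6 GB)
10 GB → disk 1 (remaining 6 GB)
21 GB → disk 5 (remaining 107 GB)
16 GB → disk 5 (remaining 91 GB)

5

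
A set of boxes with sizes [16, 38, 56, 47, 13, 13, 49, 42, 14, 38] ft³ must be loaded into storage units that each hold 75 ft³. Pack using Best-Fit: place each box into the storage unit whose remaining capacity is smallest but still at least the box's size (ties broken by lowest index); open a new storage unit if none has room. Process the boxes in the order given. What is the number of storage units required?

16 ft³ → storage unit 1 (remaining 59 ft³)
38 ft³ → storage unit 1 (remaining 21 ft³)
56 ft³ → storage unit 2 (remaining 19 ft³)
47 ft³ → storage unit 3 (remaining 28 ft³)
13 ft³ → storage unit 2 (remaining 6 ft³)
13 ft³ → storage unit 1 (remaining 8 ft³)
49 ft³ → storage unit 4 (remaining 26 ft³)
42 ft³ → storage unit 5 (remaining 33 ft³)
14 ft³ → storage unit 4 (remaining 12 ft³)
38 ft³ → storage unit 6 (remaining 37 ft³)
Final storage units: [16,38,13] [56,13] [47] [49,14] [42] [38].

6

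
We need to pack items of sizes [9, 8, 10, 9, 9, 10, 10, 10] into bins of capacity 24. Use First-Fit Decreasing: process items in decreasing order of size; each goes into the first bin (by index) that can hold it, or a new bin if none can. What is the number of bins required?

4

Sorted descending: 10, 10, 10, 10, 9, 9, 9, 8.
10 → bin 1 (remaining 14)
10 → bin 1 (remaining 4)
10 → bin 2 (remaining 14)
10 → bin 2 (remaining 4)
9 → bin 3 (remaining 15)
9 → bin 3 (remaining 6)
9 → bin 4 (remaining 15)
8 → bin 4 (remaining 7)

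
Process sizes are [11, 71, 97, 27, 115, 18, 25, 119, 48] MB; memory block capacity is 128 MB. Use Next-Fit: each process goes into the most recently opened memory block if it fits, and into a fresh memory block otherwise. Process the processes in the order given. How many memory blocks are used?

6

11 MB → memory block 1 (remaining 117 MB)
71 MB → memory block 1 (remaining 46 MB)
97 MB → memory block 2 (remaining 31 MB)
27 MB → memory block 2 (remaining 4 MB)
115 MB → memory block 3 (remaining 13 MB)
18 MB → memory block 4 (remaining 110 MB)
25 MB → memory block 4 (remaining 85 MB)
119 MB → memory block 5 (remaining 9 MB)
48 MB → memory block 6 (remaining 80 MB)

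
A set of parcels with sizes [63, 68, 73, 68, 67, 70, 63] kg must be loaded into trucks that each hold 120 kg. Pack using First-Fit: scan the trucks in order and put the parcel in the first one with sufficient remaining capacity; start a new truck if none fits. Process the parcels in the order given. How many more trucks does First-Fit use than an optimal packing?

First-Fit: [63] [68] [73] [68] [67] [70] [63] → 7 trucks.
7 parcels exceed 60 kg (half the capacity), and no two of those can share a truck, so at least 7 trucks are needed.
So 7 is already optimal.

0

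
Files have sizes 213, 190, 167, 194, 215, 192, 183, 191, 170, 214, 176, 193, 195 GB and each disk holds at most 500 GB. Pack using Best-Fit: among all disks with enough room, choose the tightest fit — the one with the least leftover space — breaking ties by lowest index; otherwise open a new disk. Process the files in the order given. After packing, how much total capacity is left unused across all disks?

1007

Put 213 GB in disk 1; 287 GB remain.
Put 190 GB in disk 1; 97 GB remain.
Put 167 GB in disk 2; 333 GB remain.
Put 194 GB in disk 2; 139 GB remain.
Put 215 GB in disk 3; 285 GB remain.
Put 192 GB in disk 3; 93 GB remain.
Put 183 GB in disk 4; 317 GB remain.
Put 191 GB in disk 4; 126 GB remain.
Put 170 GB in disk 5; 330 GB remain.
Put 214 GB in disk 5; 116 GB remain.
Put 176 GB in disk 6; 324 GB remain.
Put 193 GB in disk 6; 131 GB remain.
Put 195 GB in disk 7; 305 GB remain.
7 disks × 500 GB = 3500 GB; used 2493 GB; unused 1007 GB.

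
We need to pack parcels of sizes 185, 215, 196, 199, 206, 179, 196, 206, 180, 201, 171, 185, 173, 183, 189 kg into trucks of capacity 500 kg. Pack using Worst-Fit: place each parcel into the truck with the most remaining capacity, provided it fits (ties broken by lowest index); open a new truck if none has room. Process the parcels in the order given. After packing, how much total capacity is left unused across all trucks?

185 kg → truck 1 (remaining 315 kg)
215 kg → truck 1 (remaining 100 kg)
196 kg → truck 2 (remaining 304 kg)
199 kg → truck 2 (remaining 105 kg)
206 kg → truck 3 (remaining 294 kg)
179 kg → truck 3 (remaining 115 kg)
196 kg → truck 4 (remaining 304 kg)
206 kg → truck 4 (remaining 98 kg)
180 kg → truck 5 (remaining 320 kg)
201 kg → truck 5 (remaining 119 kg)
171 kg → truck 6 (remaining 329 kg)
185 kg → truck 6 (remaining 144 kg)
173 kg → truck 7 (remaining 327 kg)
183 kg → truck 7 (remaining 144 kg)
189 kg → truck 8 (remaining 311 kg)
8 trucks × 500 kg = 4000 kg; used 2864 kg; unused 1136 kg.

1136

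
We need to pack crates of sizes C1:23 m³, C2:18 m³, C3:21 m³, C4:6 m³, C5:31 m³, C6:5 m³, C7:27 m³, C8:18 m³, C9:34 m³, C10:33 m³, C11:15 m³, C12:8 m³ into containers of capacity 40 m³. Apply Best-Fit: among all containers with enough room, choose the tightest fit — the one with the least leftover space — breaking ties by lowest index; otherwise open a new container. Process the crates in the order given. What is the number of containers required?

7 containers

container 1: place C1 (23 m³), 17 m³ left
container 2: place C2 (18 m³), 22 m³ left
container 2: place C3 (21 m³), 1 m³ left
container 1: place C4 (6 m³), 11 m³ left
container 3: place C5 (31 m³), 9 m³ left
container 3: place C6 (5 m³), 4 m³ left
container 4: place C7 (27 m³), 13 m³ left
container 5: place C8 (18 m³), 22 m³ left
container 6: place C9 (34 m³), 6 m³ left
container 7: place C10 (33 m³), 7 m³ left
container 5: place C11 (15 m³), 7 m³ left
container 1: place C12 (8 m³), 3 m³ left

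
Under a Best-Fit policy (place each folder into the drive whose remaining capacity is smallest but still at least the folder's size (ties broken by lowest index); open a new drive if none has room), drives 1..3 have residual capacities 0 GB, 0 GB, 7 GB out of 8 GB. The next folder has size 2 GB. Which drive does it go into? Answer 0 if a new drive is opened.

3

Drives with room: drive 3 (7 GB).
Tightest fit is drive 3 with 7 GB free.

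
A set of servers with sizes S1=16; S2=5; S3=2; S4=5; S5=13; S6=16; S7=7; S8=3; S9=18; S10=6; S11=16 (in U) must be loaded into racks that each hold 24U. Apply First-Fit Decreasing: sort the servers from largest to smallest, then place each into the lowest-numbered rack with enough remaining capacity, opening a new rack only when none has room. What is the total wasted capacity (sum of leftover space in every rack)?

13

Sorted descending: 18, 16, 16, 16, 13, 7, 6, 5, 5, 3, 2.
18U → rack 1 (remaining 6U)
16U → rack 2 (remaining 8U)
16U → rack 3 (remaining 8U)
16U → rack 4 (remaining 8U)
13U → rack 5 (remaining 11U)
7U → rack 2 (remaining 1U)
6U → rack 1 (remaining 0U)
5U → rack 3 (remaining 3U)
5U → rack 4 (remaining 3U)
3U → rack 3 (remaining 0U)
2U → rack 4 (remaining 1U)
5 racks × 24U = 120U; used 107U; unused 13U.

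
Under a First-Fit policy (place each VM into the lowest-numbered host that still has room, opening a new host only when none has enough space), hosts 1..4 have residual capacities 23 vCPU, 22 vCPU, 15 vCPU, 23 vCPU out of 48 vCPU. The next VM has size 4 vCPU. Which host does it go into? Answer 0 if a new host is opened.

1

Hosts with room: host 1 (23 vCPU), host 2 (22 vCPU), host 3 (15 vCPU), host 4 (23 vCPU).
The first with room is host 1.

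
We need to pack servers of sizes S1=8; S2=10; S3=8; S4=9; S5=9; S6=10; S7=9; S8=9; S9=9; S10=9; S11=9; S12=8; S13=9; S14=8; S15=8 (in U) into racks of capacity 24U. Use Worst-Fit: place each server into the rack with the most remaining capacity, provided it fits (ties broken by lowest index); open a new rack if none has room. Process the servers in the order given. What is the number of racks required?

Put S1 (8U) in rack 1; 16U remain.
Put S2 (10U) in rack 1; 6U remain.
Put S3 (8U) in rack 2; 16U remain.
Put S4 (9U) in rack 2; 7U remain.
Put S5 (9U) in rack 3; 15U remain.
Put S6 (10U) in rack 3; 5U remain.
Put S7 (9U) in rack 4; 15U remain.
Put S8 (9U) in rack 4; 6U remain.
Put S9 (9U) in rack 5; 15U remain.
Put S10 (9U) in rack 5; 6U remain.
Put S11 (9U) in rack 6; 15U remain.
Put S12 (8U) in rack 6; 7U remain.
Put S13 (9U) in rack 7; 15U remain.
Put S14 (8U) in rack 7; 7U remain.
Put S15 (8U) in rack 8; 16U remain.

8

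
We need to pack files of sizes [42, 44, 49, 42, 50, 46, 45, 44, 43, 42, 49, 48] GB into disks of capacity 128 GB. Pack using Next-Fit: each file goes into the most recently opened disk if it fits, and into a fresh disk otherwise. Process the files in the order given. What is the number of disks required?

42 GB → disk 1 (remaining 86 GB)
44 GB → disk 1 (remaining 42 GB)
49 GB → disk 2 (remaining 79 GB)
42 GB → disk 2 (remaining 37 GB)
50 GB → disk 3 (remaining 78 GB)
46 GB → disk 3 (remaining 32 GB)
45 GB → disk 4 (remaining 83 GB)
44 GB → disk 4 (remaining 39 GB)
43 GB → disk 5 (remaining 85 GB)
42 GB → disk 5 (remaining 43 GB)
49 GB → disk 6 (remaining 79 GB)
48 GB → disk 6 (remaining 31 GB)

6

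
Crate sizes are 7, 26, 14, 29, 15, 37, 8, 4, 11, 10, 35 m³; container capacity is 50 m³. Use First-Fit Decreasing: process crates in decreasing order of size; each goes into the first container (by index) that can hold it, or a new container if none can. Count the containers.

4 containers

Sorted descending: 37, 35, 29, 26, 15, 14, 11, 10, 8, 7, 4.
container 1: place 37 m³, 13 m³ left
container 2: place 35 m³, 15 m³ left
container 3: place 29 m³, 21 m³ left
container 4: place 26 m³, 24 m³ left
container 2: place 15 m³, 0 m³ left
container 3: place 14 m³, 7 m³ left
container 1: place 11 m³, 2 m³ left
container 4: place 10 m³, 14 m³ left
container 4: place 8 m³, 6 m³ left
container 3: place 7 m³, 0 m³ left
container 4: place 4 m³, 2 m³ left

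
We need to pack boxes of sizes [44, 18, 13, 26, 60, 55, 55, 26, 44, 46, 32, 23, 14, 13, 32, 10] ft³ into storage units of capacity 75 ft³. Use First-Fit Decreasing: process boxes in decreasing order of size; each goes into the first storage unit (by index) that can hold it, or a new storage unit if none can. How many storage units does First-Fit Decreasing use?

Sorted descending: 60, 55, 55, 46, 44, 44, 32, 32, 26, 26, 23, 18, 14, 13, 13, 10.
storage unit 1: place 60 ft³, 15 ft³ left
storage unit 2: place 55 ft³, 20 ft³ left
storage unit 3: place 55 ft³, 20 ft³ left
storage unit 4: place 46 ft³, 29 ft³ left
storage unit 5: place 44 ft³, 31 ft³ left
storage unit 6: place 44 ft³, 31 ft³ left
storage unit 7: place 32 ft³, 43 ft³ left
storage unit 7: place 32 ft³, 11 ft³ left
storage unit 4: place 26 ft³, 3 ft³ left
storage unit 5: place 26 ft³, 5 ft³ left
storage unit 6: place 23 ft³, 8 ft³ left
storage unit 2: place 18 ft³, 2 ft³ left
storage unit 1: place 14 ft³, 1 ft³ left
storage unit 3: place 13 ft³, 7 ft³ left
storage unit 8: place 13 ft³, 62 ft³ left
storage unit 7: place 10 ft³, 1 ft³ left

8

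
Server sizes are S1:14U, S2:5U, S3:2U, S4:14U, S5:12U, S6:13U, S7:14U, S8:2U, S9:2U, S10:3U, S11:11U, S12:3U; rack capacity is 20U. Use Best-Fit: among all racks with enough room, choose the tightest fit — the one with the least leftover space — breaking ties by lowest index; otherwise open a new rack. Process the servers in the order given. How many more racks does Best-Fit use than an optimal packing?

0

Best-Fit: [14,5] [2,14,2,2] [12] [13] [14,3,3] [11] → 6 racks.
6 servers exceed 10U (half the capacity), and no two of those can share a rack, so at least 6 racks are needed.
So 6 is already optimal.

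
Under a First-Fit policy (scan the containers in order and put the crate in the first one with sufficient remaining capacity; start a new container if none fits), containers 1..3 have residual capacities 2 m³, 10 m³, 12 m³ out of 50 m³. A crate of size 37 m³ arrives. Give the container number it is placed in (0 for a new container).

0

No container has ≥ 37 m³ free, so a new container is opened.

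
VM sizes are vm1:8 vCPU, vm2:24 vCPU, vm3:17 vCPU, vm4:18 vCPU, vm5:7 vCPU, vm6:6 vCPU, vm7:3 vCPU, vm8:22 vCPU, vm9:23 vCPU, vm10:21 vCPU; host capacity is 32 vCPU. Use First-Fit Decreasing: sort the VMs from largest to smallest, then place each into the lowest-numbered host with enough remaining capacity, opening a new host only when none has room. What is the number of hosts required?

6 hosts

Sorted descending: 24, 23, 22, 21, 18, 17, 8, 7, 6, 3.
host 1: place 24 vCPU, 8 vCPU left
host 2: place 23 vCPU, 9 vCPU left
host 3: place 22 vCPU, 10 vCPU left
host 4: place 21 vCPU, 11 vCPU left
host 5: place 18 vCPU, 14 vCPU left
host 6: place 17 vCPU, 15 vCPU left
host 1: place 8 vCPU, 0 vCPU left
host 2: place 7 vCPU, 2 vCPU left
host 3: place 6 vCPU, 4 vCPU left
host 3: place 3 vCPU, 1 vCPU left
Final hosts: [24,8] [23,7] [22,6,3] [21] [18] [17].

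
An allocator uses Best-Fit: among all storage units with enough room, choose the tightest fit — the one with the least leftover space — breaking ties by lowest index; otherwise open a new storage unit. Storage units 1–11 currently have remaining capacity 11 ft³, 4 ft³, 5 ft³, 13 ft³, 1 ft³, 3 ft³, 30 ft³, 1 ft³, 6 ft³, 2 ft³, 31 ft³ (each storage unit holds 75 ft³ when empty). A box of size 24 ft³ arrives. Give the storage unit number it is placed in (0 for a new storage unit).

7

Storage units with room: storage unit 7 (30 ft³), storage unit 11 (31 ft³).
Tightest fit is storage unit 7 with 30 ft³ free.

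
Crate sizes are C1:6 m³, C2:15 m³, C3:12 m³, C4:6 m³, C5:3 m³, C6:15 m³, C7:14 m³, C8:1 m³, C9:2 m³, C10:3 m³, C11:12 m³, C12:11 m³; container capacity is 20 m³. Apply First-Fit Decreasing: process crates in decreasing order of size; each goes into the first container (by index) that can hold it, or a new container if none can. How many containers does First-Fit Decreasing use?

6

Sorted descending: 15, 15, 14, 12, 12, 11, 6, 6, 3, 3, 2, 1.
Put 15 m³ in container 1; 5 m³ remain.
Put 15 m³ in container 2; 5 m³ remain.
Put 14 m³ in container 3; 6 m³ remain.
Put 12 m³ in container 4; 8 m³ remain.
Put 12 m³ in container 5; 8 m³ remain.
Put 11 m³ in container 6; 9 m³ remain.
Put 6 m³ in container 3; 0 m³ remain.
Put 6 m³ in container 4; 2 m³ remain.
Put 3 m³ in container 1; 2 m³ remain.
Put 3 m³ in container 2; 2 m³ remain.
Put 2 m³ in container 1; 0 m³ remain.
Put 1 m³ in container 2; 1 m³ remain.
Final containers: [15,3,2] [15,3,1] [14,6] [12,6] [12] [11].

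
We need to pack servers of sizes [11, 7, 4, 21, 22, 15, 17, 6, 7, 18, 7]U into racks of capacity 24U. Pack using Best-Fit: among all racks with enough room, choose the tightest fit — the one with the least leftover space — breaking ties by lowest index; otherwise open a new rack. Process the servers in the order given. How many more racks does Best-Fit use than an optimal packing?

Best-Fit: [11,7,4] [21] [22] [15,7] [17,6] [18] [7] → 7 racks.
Total size 135U; any packing needs at least ⌈135/24⌉ = 6 racks.
An optimal packing achieves that bound: [22] [21] [18,6] [17,7] [15,7] [11,7,4] → 6 racks.
Excess: 7 − 6 = 1.

1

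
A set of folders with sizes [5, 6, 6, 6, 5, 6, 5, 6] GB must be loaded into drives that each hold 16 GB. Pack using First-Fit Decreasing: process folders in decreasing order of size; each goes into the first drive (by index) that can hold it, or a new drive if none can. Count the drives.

4

Sorted descending: 6, 6, 6, 6, 6, 5, 5, 5.
6 GB → drive 1 (remaining 10 GB)
6 GB → drive 1 (remaining 4 GB)
6 GB → drive 2 (remaining 10 GB)
6 GB → drive 2 (remaining 4 GB)
6 GB → drive 3 (remaining 10 GB)
5 GB → drive 3 (remaining 5 GB)
5 GB → drive 3 (remaining 0 GB)
5 GB → drive 4 (remaining 11 GB)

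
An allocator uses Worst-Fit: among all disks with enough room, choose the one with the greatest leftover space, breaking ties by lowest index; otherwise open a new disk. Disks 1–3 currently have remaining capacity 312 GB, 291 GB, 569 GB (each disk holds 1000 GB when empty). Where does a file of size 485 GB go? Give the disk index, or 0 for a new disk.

Disks with room: disk 3 (569 GB).
Most room is disk 3 with 569 GB free.

3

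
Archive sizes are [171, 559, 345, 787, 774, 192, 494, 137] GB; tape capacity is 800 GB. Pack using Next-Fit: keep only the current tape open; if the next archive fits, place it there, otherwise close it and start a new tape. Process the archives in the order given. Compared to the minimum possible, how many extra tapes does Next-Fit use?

1

Next-Fit: [171,559] [345] [787] [774] [192,494] [137] → 6 tapes.
Total size 3459 GB; any packing needs at least ⌈3459/800⌉ = 5 tapes.
An optimal packing achieves that bound: [787] [774] [559,192] [494,171] [345,137] → 5 tapes.
Excess: 6 − 5 = 1.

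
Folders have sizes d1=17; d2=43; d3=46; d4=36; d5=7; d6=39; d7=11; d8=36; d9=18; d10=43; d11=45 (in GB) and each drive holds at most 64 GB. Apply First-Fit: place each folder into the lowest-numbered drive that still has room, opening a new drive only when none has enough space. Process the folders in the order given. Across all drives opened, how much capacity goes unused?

drive 1: place d1 (17 GB), 47 GB left
drive 1: place d2 (43 GB), 4 GB left
drive 2: place d3 (46 GB), 18 GB left
drive 3: place d4 (36 GB), 28 GB left
drive 2: place d5 (7 GB), 11 GB left
drive 4: place d6 (39 GB), 25 GB left
drive 2: place d7 (11 GB), 0 GB left
drive 5: place d8 (36 GB), 28 GB left
drive 3: place d9 (18 GB), 10 GB left
drive 6: place d10 (43 GB), 21 GB left
drive 7: place d11 (45 GB), 19 GB left
7 drives × 64 GB = 448 GB; used 341 GB; unused 107 GB.

107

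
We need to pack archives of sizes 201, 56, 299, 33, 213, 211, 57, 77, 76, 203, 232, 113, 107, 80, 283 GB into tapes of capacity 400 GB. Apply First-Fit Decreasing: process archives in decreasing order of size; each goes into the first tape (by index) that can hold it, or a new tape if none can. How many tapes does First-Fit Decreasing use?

7

Sorted descending: 299, 283, 232, 213, 211, 203, 201, 113, 107, 80, 77, 76, 57, 56, 33.
299 GB → tape 1 (remaining 101 GB)
283 GB → tape 2 (remaining 117 GB)
232 GB → tape 3 (remaining 168 GB)
213 GB → tape 4 (remaining 187 GB)
211 GB → tape 5 (remaining 189 GB)
203 GB → tape 6 (remaining 197 GB)
201 GB → tape 7 (remaining 199 GB)
113 GB → tape 2 (remaining 4 GB)
107 GB → tape 3 (remaining 61 GB)
80 GB → tape 1 (remaining 21 GB)
77 GB → tape 4 (remaining 110 GB)
76 GB → tape 4 (remaining 34 GB)
57 GB → tape 3 (remaining 4 GB)
56 GB → tape 5 (remaining 133 GB)
33 GB → tape 4 (remaining 1 GB)
Final tapes: [299,80] [283,113] [232,107,57] [213,77,76,33] [211,56] [203] [201].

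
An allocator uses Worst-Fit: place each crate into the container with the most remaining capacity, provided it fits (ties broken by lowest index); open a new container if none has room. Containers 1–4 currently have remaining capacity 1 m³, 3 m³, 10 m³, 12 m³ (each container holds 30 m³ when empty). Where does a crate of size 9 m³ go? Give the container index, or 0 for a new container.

4

Containers with room: container 3 (10 m³), container 4 (12 m³).
Most room is container 4 with 12 m³ free.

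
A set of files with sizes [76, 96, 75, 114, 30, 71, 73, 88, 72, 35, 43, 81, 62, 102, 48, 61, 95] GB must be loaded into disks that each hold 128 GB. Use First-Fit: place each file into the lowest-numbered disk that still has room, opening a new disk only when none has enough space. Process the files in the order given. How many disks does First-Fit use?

12 disks

Put 76 GB in disk 1; 52 GB remain.
Put 96 GB in disk 2; 32 GB remain.
Put 75 GB in disk 3; 53 GB remain.
Put 114 GB in disk 4; 14 GB remain.
Put 30 GB in disk 1; 22 GB remain.
Put 71 GB in disk 5; 57 GB remain.
Put 73 GB in disk 6; 55 GB remain.
Put 88 GB in disk 7; 40 GB remain.
Put 72 GB in disk 8; 56 GB remain.
Put 35 GB in disk 3; 18 GB remain.
Put 43 GB in disk 5; 14 GB remain.
Put 81 GB in disk 9; 47 GB remain.
Put 62 GB in disk 10; 66 GB remain.
Put 102 GB in disk 11; 26 GB remain.
Put 48 GB in disk 6; 7 GB remain.
Put 61 GB in disk 10; 5 GB remain.
Put 95 GB in disk 12; 33 GB remain.
Final disks: [76,30] [96] [75,35] [114] [71,43] [73,48] [88] [72] [81] [62,61] [102] [95].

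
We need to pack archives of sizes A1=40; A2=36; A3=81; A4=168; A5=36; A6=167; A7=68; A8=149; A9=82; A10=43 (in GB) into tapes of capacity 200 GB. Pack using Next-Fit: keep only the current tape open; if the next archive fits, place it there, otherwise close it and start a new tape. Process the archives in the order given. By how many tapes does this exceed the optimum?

Next-Fit: [40,36,81] [168] [36] [167] [68] [149] [82,43] → 7 tapes.
Total size 870 GB; any packing needs at least ⌈870/200⌉ = 5 tapes.
An optimal packing achieves that bound: [168] [167] [149,43] [82,81,36] [68,40,36] → 5 tapes.
Excess: 7 − 5 = 2.

2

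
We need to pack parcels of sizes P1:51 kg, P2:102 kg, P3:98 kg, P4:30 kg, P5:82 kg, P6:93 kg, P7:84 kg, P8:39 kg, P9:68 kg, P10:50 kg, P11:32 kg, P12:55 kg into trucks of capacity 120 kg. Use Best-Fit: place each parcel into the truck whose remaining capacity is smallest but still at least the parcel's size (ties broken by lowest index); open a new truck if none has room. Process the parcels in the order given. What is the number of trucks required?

truck 1: place P1 (51 kg), 69 kg left
truck 2: place P2 (102 kg), 18 kg left
truck 3: place P3 (98 kg), 22 kg left
truck 1: place P4 (30 kg), 39 kg left
truck 4: place P5 (82 kg), 38 kg left
truck 5: place P6 (93 kg), 27 kg left
truck 6: place P7 (84 kg), 36 kg left
truck 1: place P8 (39 kg), 0 kg left
truck 7: place P9 (68 kg), 52 kg left
truck 7: place P10 (50 kg), 2 kg left
truck 6: place P11 (32 kg), 4 kg left
truck 8: place P12 (55 kg), 65 kg left
Final trucks: [51,30,39] [102] [98] [82] [93] [84,32] [68,50] [55].

8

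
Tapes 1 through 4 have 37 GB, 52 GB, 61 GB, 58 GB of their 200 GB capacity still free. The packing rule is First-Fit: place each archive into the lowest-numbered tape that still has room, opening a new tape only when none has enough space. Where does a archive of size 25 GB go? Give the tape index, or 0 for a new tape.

Tapes with room: tape 1 (37 GB), tape 2 (52 GB), tape 3 (61 GB), tape 4 (58 GB).
The first with room is tape 1.

1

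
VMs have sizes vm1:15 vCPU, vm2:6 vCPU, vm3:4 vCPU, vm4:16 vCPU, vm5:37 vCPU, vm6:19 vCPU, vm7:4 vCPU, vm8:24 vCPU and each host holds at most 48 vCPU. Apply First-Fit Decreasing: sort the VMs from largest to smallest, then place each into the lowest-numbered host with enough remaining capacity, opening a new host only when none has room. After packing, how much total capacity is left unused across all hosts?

19

Sorted descending: 37, 24, 19, 16, 15, 6, 4, 4.
Put 37 vCPU in host 1; 11 vCPU remain.
Put 24 vCPU in host 2; 24 vCPU remain.
Put 19 vCPU in host 2; 5 vCPU remain.
Put 16 vCPU in host 3; 32 vCPU remain.
Put 15 vCPU in host 3; 17 vCPU remain.
Put 6 vCPU in host 1; 5 vCPU remain.
Put 4 vCPU in host 1; 1 vCPU remain.
Put 4 vCPU in host 2; 1 vCPU remain.
3 hosts × 48 vCPU = 144 vCPU; used 125 vCPU; unused 19 vCPU.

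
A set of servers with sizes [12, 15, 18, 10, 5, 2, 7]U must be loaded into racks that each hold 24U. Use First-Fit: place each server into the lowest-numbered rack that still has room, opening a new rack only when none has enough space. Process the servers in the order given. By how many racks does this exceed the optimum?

1

First-Fit: [12,10,2] [15,5] [18] [7] → 4 racks.
Total size 69U; any packing needs at least ⌈69/24⌉ = 3 racks.
An optimal packing achieves that bound: [18,5] [15,7,2] [12,10] → 3 racks.
Excess: 4 − 3 = 1.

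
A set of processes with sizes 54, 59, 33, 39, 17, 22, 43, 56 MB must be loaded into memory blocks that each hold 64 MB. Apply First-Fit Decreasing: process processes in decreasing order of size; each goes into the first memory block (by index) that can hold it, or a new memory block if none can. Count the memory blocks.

Sorted descending: 59, 56, 54, 43, 39, 33, 22, 17.
59 MB → memory block 1 (remaining 5 MB)
56 MB → memory block 2 (remaining 8 MB)
54 MB → memory block 3 (remaining 10 MB)
43 MB → memory block 4 (remaining 21 MB)
39 MB → memory block 5 (remaining 25 MB)
33 MB → memory block 6 (remaining 31 MB)
22 MB → memory block 5 (remaining 3 MB)
17 MB → memory block 4 (remaining 4 MB)
Final memory blocks: [59] [56] [54] [43,17] [39,22] [33].

6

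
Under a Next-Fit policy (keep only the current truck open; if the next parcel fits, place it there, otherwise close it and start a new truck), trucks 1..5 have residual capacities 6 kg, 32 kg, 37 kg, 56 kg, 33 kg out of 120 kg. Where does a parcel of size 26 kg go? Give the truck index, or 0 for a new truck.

5

Next-Fit only looks at truck 5, which has 33 kg free.
26 kg fits there.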